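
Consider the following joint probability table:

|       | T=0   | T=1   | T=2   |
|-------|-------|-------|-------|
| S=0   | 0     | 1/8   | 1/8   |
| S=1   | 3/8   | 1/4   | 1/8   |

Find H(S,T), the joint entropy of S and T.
H(S,T) = -Σ P(S,T) log₂ P(S,T), summed over the non-zero cells:
H(S,T) = -[(1/8)·log₂(1/8) + (1/8)·log₂(1/8) + (3/8)·log₂(3/8) + (1/4)·log₂(1/4) + (1/8)·log₂(1/8)]
  = 0.3750 + 0.3750 + 0.5306 + 0.5000 + 0.3750
  = 2.1556 bits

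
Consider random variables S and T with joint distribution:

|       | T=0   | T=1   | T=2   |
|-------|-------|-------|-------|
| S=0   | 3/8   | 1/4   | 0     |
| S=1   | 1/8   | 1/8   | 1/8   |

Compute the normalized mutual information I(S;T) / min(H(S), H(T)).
Marginal P(S) (row sums):
  P(S=0) = 3/8 + 1/4 + 0 = 5/8
  P(S=1) = 1/8 + 1/8 + 1/8 = 3/8
Marginal P(T) (column sums):
  P(T=0) = 3/8 + 1/8 = 1/2
  P(T=1) = 1/4 + 1/8 = 3/8
  P(T=2) = 0 + 1/8 = 1/8

H(S) = -[(5/8)·log₂(5/8) + (3/8)·log₂(3/8)]
  = 0.4238 + 0.5306
  = 0.9544 bits
H(T) = -[(1/2)·log₂(1/2) + (3/8)·log₂(3/8) + (1/8)·log₂(1/8)]
  = 0.5000 + 0.5306 + 0.3750
  = 1.4056 bits
H(S,T) = -[(3/8)·log₂(3/8) + (1/4)·log₂(1/4) + (1/8)·log₂(1/8) + (1/8)·log₂(1/8) + (1/8)·log₂(1/8)]
  = 0.5306 + 0.5000 + 0.3750 + 0.3750 + 0.3750
  = 2.1556 bits

I(S;T) = H(S) + H(T) - H(S,T)
  = 0.9544 + 1.4056 - 2.1556
  = 0.2044 bits

min(H(S), H(T)) = min(0.9544, 1.4056) = 0.9544 bits
Normalized MI = 0.2044 / 0.9544 = 0.2142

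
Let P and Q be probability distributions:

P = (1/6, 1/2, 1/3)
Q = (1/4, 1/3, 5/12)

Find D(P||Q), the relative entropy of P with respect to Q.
D(P||Q) = Σ P(i) log₂(P(i)/Q(i))
  i=0: (1/6) × log₂((1/6)/(1/4)) = (1/6) × log₂(2/3) = -0.0975
  i=1: (1/2) × log₂((1/2)/(1/3)) = (1/2) × log₂(3/2) = 0.2925
  i=2: (1/3) × log₂((1/3)/(5/12)) = (1/3) × log₂(4/5) = -0.1073
D(P||Q) = -0.0975 + 0.2925 - 0.1073
  = 0.0877 bits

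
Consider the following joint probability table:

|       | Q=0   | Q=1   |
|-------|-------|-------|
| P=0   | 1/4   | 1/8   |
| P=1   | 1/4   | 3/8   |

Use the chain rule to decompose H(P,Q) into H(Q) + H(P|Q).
By the chain rule: H(P,Q) = H(Q) + H(P|Q)

Marginal P(Q) (column sums):
  P(Q=0) = 1/4 + 1/4 = 1/2
  P(Q=1) = 1/8 + 3/8 = 1/2
H(Q) = -[(1/2)·log₂(1/2) + (1/2)·log₂(1/2)]
  = 0.5000 + 0.5000
  = 1.0000 bits
H(P|Q) = -Σ P(P,Q)·log₂ P(P|Q), where P(P|Q) = P(P,Q) / P(Q)
  (P=0,Q=0): P(P|Q) = (1/4)/(1/2) = 1/2;  -(1/4)·log₂(1/2) = 0.2500
  (P=0,Q=1): P(P|Q) = (1/8)/(1/2) = 1/4;  -(1/8)·log₂(1/4) = 0.2500
  (P=1,Q=0): P(P|Q) = (1/4)/(1/2) = 1/2;  -(1/4)·log₂(1/2) = 0.2500
  (P=1,Q=1): P(P|Q) = (3/8)/(1/2) = 3/4;  -(3/8)·log₂(3/4) = 0.1556
H(P|Q) = 0.2500 + 0.2500 + 0.2500 + 0.1556
  = 0.9056 bits

H(P,Q) = H(Q) + H(P|Q) = 1.0000 + 0.9056 = 1.9056 bits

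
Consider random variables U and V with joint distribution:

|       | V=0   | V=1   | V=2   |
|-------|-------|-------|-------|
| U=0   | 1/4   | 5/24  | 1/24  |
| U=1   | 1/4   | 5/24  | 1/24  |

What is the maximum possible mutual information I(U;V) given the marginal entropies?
The upper bound on mutual information is I(U;V) ≤ min(H(U), H(V)).

Marginal P(U) (row sums):
  P(U=0) = 1/4 + 5/24 + 1/24 = 1/2
  P(U=1) = 1/4 + 5/24 + 1/24 = 1/2
Marginal P(V) (column sums):
  P(V=0) = 1/4 + 1/4 = 1/2
  P(V=1) = 5/24 + 5/24 = 5/12
  P(V=2) = 1/24 + 1/24 = 1/12

H(U) = -[(1/2)·log₂(1/2) + (1/2)·log₂(1/2)]
  = 0.5000 + 0.5000
  = 1.0000 bits
H(V) = -[(1/2)·log₂(1/2) + (5/12)·log₂(5/12) + (1/12)·log₂(1/12)]
  = 0.5000 + 0.5263 + 0.2987
  = 1.3250 bits

Maximum possible I(U;V) = min(1.0000, 1.3250) = 1.0000 bits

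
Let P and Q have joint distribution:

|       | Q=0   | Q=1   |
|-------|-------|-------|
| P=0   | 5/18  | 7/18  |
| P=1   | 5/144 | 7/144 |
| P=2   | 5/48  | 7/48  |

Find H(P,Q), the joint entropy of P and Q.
H(P,Q) = -Σ P(P,Q) log₂ P(P,Q), summed over the non-zero cells:
H(P,Q) = -[(5/18)·log₂(5/18) + (7/18)·log₂(7/18) + (5/144)·log₂(5/144) + (7/144)·log₂(7/144) + (5/48)·log₂(5/48) + (7/48)·log₂(7/48)]
  = 0.5133 + 0.5299 + 0.1683 + 0.2121 + 0.3399 + 0.4051
  = 2.1686 bits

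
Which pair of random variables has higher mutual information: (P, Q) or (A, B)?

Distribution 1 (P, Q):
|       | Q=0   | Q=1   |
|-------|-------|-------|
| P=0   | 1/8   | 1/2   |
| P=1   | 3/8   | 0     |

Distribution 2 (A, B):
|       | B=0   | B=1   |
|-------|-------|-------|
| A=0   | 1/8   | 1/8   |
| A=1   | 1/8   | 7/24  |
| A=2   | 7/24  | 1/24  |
Distribution 1 (P, Q):
Marginal P(P) (row sums):
  P(P=0) = 1/8 + 1/2 = 5/8
  P(P=1) = 3/8 + 0 = 3/8
Marginal P(Q) (column sums):
  P(Q=0) = 1/8 + 3/8 = 1/2
  P(Q=1) = 1/2 + 0 = 1/2

H(P) = -[(5/8)·log₂(5/8) + (3/8)·log₂(3/8)]
  = 0.4238 + 0.5306
  = 0.9544 bits
H(Q) = -[(1/2)·log₂(1/2) + (1/2)·log₂(1/2)]
  = 0.5000 + 0.5000
  = 1.0000 bits
H(P,Q) = -[(1/8)·log₂(1/8) + (1/2)·log₂(1/2) + (3/8)·log₂(3/8)]
  = 0.3750 + 0.5000 + 0.5306
  = 1.4056 bits

I(P;Q) = H(P) + H(Q) - H(P,Q)
  = 0.9544 + 1.0000 - 1.4056
  = 0.5488 bits

Distribution 2 (A, B):
Marginal P(A) (row sums):
  P(A=0) = 1/8 + 1/8 = 1/4
  P(A=1) = 1/8 + 7/24 = 5/12
  P(A=2) = 7/24 + 1/24 = 1/3
Marginal P(B) (column sums):
  P(B=0) = 1/8 + 1/8 + 7/24 = 13/24
  P(B=1) = 1/8 + 7/24 + 1/24 = 11/24

H(A) = -[(1/4)·log₂(1/4) + (5/12)·log₂(5/12) + (1/3)·log₂(1/3)]
  = 0.5000 + 0.5263 + 0.5283
  = 1.5546 bits
H(B) = -[(13/24)·log₂(13/24) + (11/24)·log₂(11/24)]
  = 0.4791 + 0.5159
  = 0.9950 bits
H(A,B) = -[(1/8)·log₂(1/8) + (1/8)·log₂(1/8) + (1/8)·log₂(1/8) + (7/24)·log₂(7/24) + (7/24)·log₂(7/24) + (1/24)·log₂(1/24)]
  = 0.3750 + 0.3750 + 0.3750 + 0.5185 + 0.5185 + 0.1910
  = 2.3530 bits

I(A;B) = H(A) + H(B) - H(A,B)
  = 1.5546 + 0.9950 - 2.3530
  = 0.1966 bits

I(P;Q) = 0.5488 bits > I(A;B) = 0.1966 bits, so (P, Q) has the higher mutual information (stronger dependence).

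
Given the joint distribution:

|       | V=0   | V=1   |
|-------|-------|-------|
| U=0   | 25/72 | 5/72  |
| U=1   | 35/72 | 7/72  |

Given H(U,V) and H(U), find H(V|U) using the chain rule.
From the chain rule: H(U,V) = H(U) + H(V|U)
Therefore: H(V|U) = H(U,V) - H(U)

H(U,V) = -[(25/72)·log₂(25/72) + (5/72)·log₂(5/72) + (35/72)·log₂(35/72) + (7/72)·log₂(7/72)]
  = 0.5299 + 0.2672 + 0.5059 + 0.3269
  = 1.6299 bits
Marginal P(U) (row sums):
  P(U=0) = 25/72 + 5/72 = 5/12
  P(U=1) = 35/72 + 7/72 = 7/12
H(U) = -[(5/12)·log₂(5/12) + (7/12)·log₂(7/12)]
  = 0.5263 + 0.4536
  = 0.9799 bits

H(V|U) = 1.6299 - 0.9799 = 0.6500 bits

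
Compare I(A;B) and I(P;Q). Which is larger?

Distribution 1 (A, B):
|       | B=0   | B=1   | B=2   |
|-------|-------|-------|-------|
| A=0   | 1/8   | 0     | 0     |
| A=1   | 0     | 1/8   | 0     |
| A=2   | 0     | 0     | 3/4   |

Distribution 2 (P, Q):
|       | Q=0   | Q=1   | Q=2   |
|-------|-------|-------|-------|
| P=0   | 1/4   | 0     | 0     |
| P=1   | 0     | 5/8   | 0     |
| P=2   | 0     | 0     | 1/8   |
Distribution 1 (A, B):
Marginal P(A) (row sums):
  P(A=0) = 1/8 + 0 + 0 = 1/8
  P(A=1) = 0 + 1/8 + 0 = 1/8
  P(A=2) = 0 + 0 + 3/4 = 3/4
Marginal P(B) (column sums):
  P(B=0) = 1/8 + 0 + 0 = 1/8
  P(B=1) = 0 + 1/8 + 0 = 1/8
  P(B=2) = 0 + 0 + 3/4 = 3/4

H(A) = -[(1/8)·log₂(1/8) + (1/8)·log₂(1/8) + (3/4)·log₂(3/4)]
  = 0.3750 + 0.3750 + 0.3113
  = 1.0613 bits
H(B) = -[(1/8)·log₂(1/8) + (1/8)·log₂(1/8) + (3/4)·log₂(3/4)]
  = 0.3750 + 0.3750 + 0.3113
  = 1.0613 bits
H(A,B) = -[(1/8)·log₂(1/8) + (1/8)·log₂(1/8) + (3/4)·log₂(3/4)]
  = 0.3750 + 0.3750 + 0.3113
  = 1.0613 bits

I(A;B) = H(A) + H(B) - H(A,B)
  = 1.0613 + 1.0613 - 1.0613
  = 1.0613 bits

Distribution 2 (P, Q):
Marginal P(P) (row sums):
  P(P=0) = 1/4 + 0 + 0 = 1/4
  P(P=1) = 0 + 5/8 + 0 = 5/8
  P(P=2) = 0 + 0 + 1/8 = 1/8
Marginal P(Q) (column sums):
  P(Q=0) = 1/4 + 0 + 0 = 1/4
  P(Q=1) = 0 + 5/8 + 0 = 5/8
  P(Q=2) = 0 + 0 + 1/8 = 1/8

H(P) = -[(1/4)·log₂(1/4) + (5/8)·log₂(5/8) + (1/8)·log₂(1/8)]
  = 0.5000 + 0.4238 + 0.3750
  = 1.2988 bits
H(Q) = -[(1/4)·log₂(1/4) + (5/8)·log₂(5/8) + (1/8)·log₂(1/8)]
  = 0.5000 + 0.4238 + 0.3750
  = 1.2988 bits
H(P,Q) = -[(1/4)·log₂(1/4) + (5/8)·log₂(5/8) + (1/8)·log₂(1/8)]
  = 0.5000 + 0.4238 + 0.3750
  = 1.2988 bits

I(P;Q) = H(P) + H(Q) - H(P,Q)
  = 1.2988 + 1.2988 - 1.2988
  = 1.2988 bits

I(P;Q) = 1.2988 bits > I(A;B) = 1.0613 bits, so (P, Q) has the higher mutual information (stronger dependence).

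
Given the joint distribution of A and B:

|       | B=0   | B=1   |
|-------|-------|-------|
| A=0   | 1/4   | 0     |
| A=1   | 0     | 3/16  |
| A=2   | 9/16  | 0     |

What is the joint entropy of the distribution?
H(A,B) = -Σ P(A,B) log₂ P(A,B), summed over the non-zero cells:
H(A,B) = -[(1/4)·log₂(1/4) + (3/16)·log₂(3/16) + (9/16)·log₂(9/16)]
  = 0.5000 + 0.4528 + 0.4669
  = 1.4197 bits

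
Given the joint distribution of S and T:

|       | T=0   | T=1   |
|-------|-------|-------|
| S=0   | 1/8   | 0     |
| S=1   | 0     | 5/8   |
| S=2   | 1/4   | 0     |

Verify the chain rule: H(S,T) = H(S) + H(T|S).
Left side:
H(S,T) = -[(1/8)·log₂(1/8) + (5/8)·log₂(5/8) + (1/4)·log₂(1/4)]
  = 0.3750 + 0.4238 + 0.5000
  = 1.2988 bits

Right side:
Marginal P(S) (row sums):
  P(S=0) = 1/8 + 0 = 1/8
  P(S=1) = 0 + 5/8 = 5/8
  P(S=2) = 1/4 + 0 = 1/4
H(S) = -[(1/8)·log₂(1/8) + (5/8)·log₂(5/8) + (1/4)·log₂(1/4)]
  = 0.3750 + 0.4238 + 0.5000
  = 1.2988 bits
H(T|S) = -Σ P(S,T)·log₂ P(T|S), where P(T|S) = P(S,T) / P(S)
  (cells with P(S,T) = 0 contribute 0)
  (S=0,T=0): P(T|S) = (1/8)/(1/8) = 1;  -(1/8)·log₂(1) = 0.0000
  (S=1,T=1): P(T|S) = (5/8)/(5/8) = 1;  -(5/8)·log₂(1) = 0.0000
  (S=2,T=0): P(T|S) = (1/4)/(1/4) = 1;  -(1/4)·log₂(1) = 0.0000
H(T|S) = 0.0000 + 0.0000 + 0.0000
  = 0.0000 bits
H(S) + H(T|S) = 1.2988 + 0.0000 = 1.2988 bits

Both sides equal 1.2988 bits, so the chain rule holds ✓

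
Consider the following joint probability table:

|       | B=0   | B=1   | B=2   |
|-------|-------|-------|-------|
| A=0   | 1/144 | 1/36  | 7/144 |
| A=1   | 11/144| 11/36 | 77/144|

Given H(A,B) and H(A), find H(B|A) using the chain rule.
From the chain rule: H(A,B) = H(A) + H(B|A)
Therefore: H(B|A) = H(A,B) - H(A)

H(A,B) = -[(1/144)·log₂(1/144) + (1/36)·log₂(1/36) + (7/144)·log₂(7/144) + (11/144)·log₂(11/144) + (11/36)·log₂(11/36) + (77/144)·log₂(77/144)]
  = 0.0498 + 0.1436 + 0.2121 + 0.2834 + 0.5227 + 0.4829
  = 1.6945 bits
Marginal P(A) (row sums):
  P(A=0) = 1/144 + 1/36 + 7/144 = 1/12
  P(A=1) = 11/144 + 11/36 + 77/144 = 11/12
H(A) = -[(1/12)·log₂(1/12) + (11/12)·log₂(11/12)]
  = 0.2987 + 0.1151
  = 0.4138 bits

H(B|A) = 1.6945 - 0.4138 = 1.2807 bits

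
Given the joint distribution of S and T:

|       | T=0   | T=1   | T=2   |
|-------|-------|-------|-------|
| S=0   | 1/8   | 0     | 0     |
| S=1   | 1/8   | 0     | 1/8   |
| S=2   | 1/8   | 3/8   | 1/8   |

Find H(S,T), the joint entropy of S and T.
H(S,T) = -Σ P(S,T) log₂ P(S,T), summed over the non-zero cells:
H(S,T) = -[(1/8)·log₂(1/8) + (1/8)·log₂(1/8) + (1/8)·log₂(1/8) + (1/8)·log₂(1/8) + (3/8)·log₂(3/8) + (1/8)·log₂(1/8)]
  = 0.3750 + 0.3750 + 0.3750 + 0.3750 + 0.5306 + 0.3750
  = 2.4056 bits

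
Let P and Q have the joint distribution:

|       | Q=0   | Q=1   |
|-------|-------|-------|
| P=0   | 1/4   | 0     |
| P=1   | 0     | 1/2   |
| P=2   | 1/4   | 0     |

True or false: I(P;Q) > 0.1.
Marginal P(P) (row sums):
  P(P=0) = 1/4 + 0 = 1/4
  P(P=1) = 0 + 1/2 = 1/2
  P(P=2) = 1/4 + 0 = 1/4
Marginal P(Q) (column sums):
  P(Q=0) = 1/4 + 0 + 1/4 = 1/2
  P(Q=1) = 0 + 1/2 + 0 = 1/2

H(P) = -[(1/4)·log₂(1/4) + (1/2)·log₂(1/2) + (1/4)·log₂(1/4)]
  = 0.5000 + 0.5000 + 0.5000
  = 1.5000 bits
H(Q) = -[(1/2)·log₂(1/2) + (1/2)·log₂(1/2)]
  = 0.5000 + 0.5000
  = 1.0000 bits
H(P,Q) = -[(1/4)·log₂(1/4) + (1/2)·log₂(1/2) + (1/4)·log₂(1/4)]
  = 0.5000 + 0.5000 + 0.5000
  = 1.5000 bits

I(P;Q) = H(P) + H(Q) - H(P,Q)
  = 1.5000 + 1.0000 - 1.5000
  = 1.0000 bits

True. I(P;Q) = 1.0000 bits, which is > 0.1 bits.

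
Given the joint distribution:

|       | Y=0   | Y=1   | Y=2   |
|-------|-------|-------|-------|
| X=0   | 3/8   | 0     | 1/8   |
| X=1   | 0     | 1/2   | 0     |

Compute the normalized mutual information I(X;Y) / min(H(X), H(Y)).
Marginal P(X) (row sums):
  P(X=0) = 3/8 + 0 + 1/8 = 1/2
  P(X=1) = 0 + 1/2 + 0 = 1/2
Marginal P(Y) (column sums):
  P(Y=0) = 3/8 + 0 = 3/8
  P(Y=1) = 0 + 1/2 = 1/2
  P(Y=2) = 1/8 + 0 = 1/8

H(X) = -[(1/2)·log₂(1/2) + (1/2)·log₂(1/2)]
  = 0.5000 + 0.5000
  = 1.0000 bits
H(Y) = -[(3/8)·log₂(3/8) + (1/2)·log₂(1/2) + (1/8)·log₂(1/8)]
  = 0.5306 + 0.5000 + 0.3750
  = 1.4056 bits
H(X,Y) = -[(3/8)·log₂(3/8) + (1/8)·log₂(1/8) + (1/2)·log₂(1/2)]
  = 0.5306 + 0.3750 + 0.5000
  = 1.4056 bits

I(X;Y) = H(X) + H(Y) - H(X,Y)
  = 1.0000 + 1.4056 - 1.4056
  = 1.0000 bits

min(H(X), H(Y)) = min(1.0000, 1.4056) = 1.0000 bits
Normalized MI = 1.0000 / 1.0000 = 1.0000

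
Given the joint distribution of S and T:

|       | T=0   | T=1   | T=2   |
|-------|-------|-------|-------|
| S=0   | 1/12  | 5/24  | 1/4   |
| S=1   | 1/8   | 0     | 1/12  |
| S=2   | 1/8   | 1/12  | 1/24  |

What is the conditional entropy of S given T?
Marginal P(T) (column sums):
  P(T=0) = 1/12 + 1/8 + 1/8 = 1/3
  P(T=1) = 5/24 + 0 + 1/12 = 7/24
  P(T=2) = 1/4 + 1/12 + 1/24 = 3/8

H(S|T) = -Σ P(S,T)·log₂ P(S|T), where P(S|T) = P(S,T) / P(T)
  (cells with P(S,T) = 0 contribute 0)
  (S=0,T=0): P(S|T) = (1/12)/(1/3) = 1/4;  -(1/12)·log₂(1/4) = 0.1667
  (S=0,T=1): P(S|T) = (5/24)/(7/24) = 5/7;  -(5/24)·log₂(5/7) = 0.1011
  (S=0,T=2): P(S|T) = (1/4)/(3/8) = 2/3;  -(1/4)·log₂(2/3) = 0.1462
  (S=1,T=0): P(S|T) = (1/8)/(1/3) = 3/8;  -(1/8)·log₂(3/8) = 0.1769
  (S=1,T=2): P(S|T) = (1/12)/(3/8) = 2/9;  -(1/12)·log₂(2/9) = 0.1808
  (S=2,T=0): P(S|T) = (1/8)/(1/3) = 3/8;  -(1/8)·log₂(3/8) = 0.1769
  (S=2,T=1): P(S|T) = (1/12)/(7/24) = 2/7;  -(1/12)·log₂(2/7) = 0.1506
  (S=2,T=2): P(S|T) = (1/24)/(3/8) = 1/9;  -(1/24)·log₂(1/9) = 0.1321
H(S|T) = 0.1667 + 0.1011 + 0.1462 + 0.1769 + 0.1808 + 0.1769 + 0.1506 + 0.1321
  = 1.2313 bits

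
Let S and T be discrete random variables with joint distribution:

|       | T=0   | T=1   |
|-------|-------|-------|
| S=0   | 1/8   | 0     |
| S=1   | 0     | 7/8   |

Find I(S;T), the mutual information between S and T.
Marginal P(S) (row sums):
  P(S=0) = 1/8 + 0 = 1/8
  P(S=1) = 0 + 7/8 = 7/8
Marginal P(T) (column sums):
  P(T=0) = 1/8 + 0 = 1/8
  P(T=1) = 0 + 7/8 = 7/8

H(S) = -[(1/8)·log₂(1/8) + (7/8)·log₂(7/8)]
  = 0.3750 + 0.1686
  = 0.5436 bits
H(T) = -[(1/8)·log₂(1/8) + (7/8)·log₂(7/8)]
  = 0.3750 + 0.1686
  = 0.5436 bits
H(S,T) = -[(1/8)·log₂(1/8) + (7/8)·log₂(7/8)]
  = 0.3750 + 0.1686
  = 0.5436 bits

I(S;T) = H(S) + H(T) - H(S,T)
  = 0.5436 + 0.5436 - 0.5436
  = 0.5436 bits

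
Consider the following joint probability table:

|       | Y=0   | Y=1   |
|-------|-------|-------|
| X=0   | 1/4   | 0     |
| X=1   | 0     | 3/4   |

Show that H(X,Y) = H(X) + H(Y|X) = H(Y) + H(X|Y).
Marginal P(X) (row sums):
  P(X=0) = 1/4 + 0 = 1/4
  P(X=1) = 0 + 3/4 = 3/4
Marginal P(Y) (column sums):
  P(Y=0) = 1/4 + 0 = 1/4
  P(Y=1) = 0 + 3/4 = 3/4

Decomposition 1: H(X) + H(Y|X)
H(X) = -[(1/4)·log₂(1/4) + (3/4)·log₂(3/4)]
  = 0.5000 + 0.3113
  = 0.8113 bits
H(Y|X) = -Σ P(X,Y)·log₂ P(Y|X), where P(Y|X) = P(X,Y) / P(X)
  (cells with P(X,Y) = 0 contribute 0)
  (X=0,Y=0): P(Y|X) = (1/4)/(1/4) = 1;  -(1/4)·log₂(1) = 0.0000
  (X=1,Y=1): P(Y|X) = (3/4)/(3/4) = 1;  -(3/4)·log₂(1) = 0.0000
H(Y|X) = 0.0000 + 0.0000
  = 0.0000 bits
H(X) + H(Y|X) = 0.8113 + 0.0000 = 0.8113 bits

Decomposition 2: H(Y) + H(X|Y)
H(Y) = -[(1/4)·log₂(1/4) + (3/4)·log₂(3/4)]
  = 0.5000 + 0.3113
  = 0.8113 bits
H(X|Y) = -Σ P(X,Y)·log₂ P(X|Y), where P(X|Y) = P(X,Y) / P(Y)
  (cells with P(X,Y) = 0 contribute 0)
  (X=0,Y=0): P(X|Y) = (1/4)/(1/4) = 1;  -(1/4)·log₂(1) = 0.0000
  (X=1,Y=1): P(X|Y) = (3/4)/(3/4) = 1;  -(3/4)·log₂(1) = 0.0000
H(X|Y) = 0.0000 + 0.0000
  = 0.0000 bits
H(Y) + H(X|Y) = 0.8113 + 0.0000 = 0.8113 bits

Direct computation of the joint entropy:
H(X,Y) = -[(1/4)·log₂(1/4) + (3/4)·log₂(3/4)]
  = 0.5000 + 0.3113
  = 0.8113 bits

All three agree: H(X,Y) = 0.8113 bits ✓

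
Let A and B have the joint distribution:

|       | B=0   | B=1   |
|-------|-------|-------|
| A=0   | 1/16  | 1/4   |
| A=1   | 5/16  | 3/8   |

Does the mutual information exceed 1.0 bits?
Marginal P(A) (row sums):
  P(A=0) = 1/16 + 1/4 = 5/16
  P(A=1) = 5/16 + 3/8 = 11/16
Marginal P(B) (column sums):
  P(B=0) = 1/16 + 5/16 = 3/8
  P(B=1) = 1/4 + 3/8 = 5/8

H(A) = -[(5/16)·log₂(5/16) + (11/16)·log₂(11/16)]
  = 0.5244 + 0.3716
  = 0.8960 bits
H(B) = -[(3/8)·log₂(3/8) + (5/8)·log₂(5/8)]
  = 0.5306 + 0.4238
  = 0.9544 bits
H(A,B) = -[(1/16)·log₂(1/16) + (1/4)·log₂(1/4) + (5/16)·log₂(5/16) + (3/8)·log₂(3/8)]
  = 0.2500 + 0.5000 + 0.5244 + 0.5306
  = 1.8050 bits

I(A;B) = H(A) + H(B) - H(A,B)
  = 0.8960 + 0.9544 - 1.8050
  = 0.0454 bits

No. I(A;B) = 0.0454 bits, which is ≤ 1.0 bits.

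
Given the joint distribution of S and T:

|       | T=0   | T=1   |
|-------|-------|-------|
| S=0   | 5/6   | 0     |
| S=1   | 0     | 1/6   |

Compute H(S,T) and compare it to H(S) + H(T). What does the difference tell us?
Marginal P(S) (row sums):
  P(S=0) = 5/6 + 0 = 5/6
  P(S=1) = 0 + 1/6 = 1/6
Marginal P(T) (column sums):
  P(T=0) = 5/6 + 0 = 5/6
  P(T=1) = 0 + 1/6 = 1/6

H(S,T) = -[(5/6)·log₂(5/6) + (1/6)·log₂(1/6)]
  = 0.2192 + 0.4308
  = 0.6500 bits
H(S) = -[(5/6)·log₂(5/6) + (1/6)·log₂(1/6)]
  = 0.2192 + 0.4308
  = 0.6500 bits
H(T) = -[(5/6)·log₂(5/6) + (1/6)·log₂(1/6)]
  = 0.2192 + 0.4308
  = 0.6500 bits

H(S) + H(T) = 0.6500 + 0.6500 = 1.3000 bits
Difference: H(S) + H(T) - H(S,T) = 1.3000 - 0.6500 = 0.6500 bits = I(S;T)

The difference is the mutual information; it is positive here, so S and T are dependent (knowing one reduces uncertainty about the other by 0.6500 bits).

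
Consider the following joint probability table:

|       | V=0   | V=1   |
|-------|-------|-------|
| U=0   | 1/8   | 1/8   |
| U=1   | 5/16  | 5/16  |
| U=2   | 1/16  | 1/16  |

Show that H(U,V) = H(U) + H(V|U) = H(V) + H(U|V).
Marginal P(U) (row sums):
  P(U=0) = 1/8 + 1/8 = 1/4
  P(U=1) = 5/16 + 5/16 = 5/8
  P(U=2) = 1/16 + 1/16 = 1/8
Marginal P(V) (column sums):
  P(V=0) = 1/8 + 5/16 + 1/16 = 1/2
  P(V=1) = 1/8 + 5/16 + 1/16 = 1/2

Decomposition 1: H(U) + H(V|U)
H(U) = -[(1/4)·log₂(1/4) + (5/8)·log₂(5/8) + (1/8)·log₂(1/8)]
  = 0.5000 + 0.4238 + 0.3750
  = 1.2988 bits
H(V|U) = -Σ P(U,V)·log₂ P(V|U), where P(V|U) = P(U,V) / P(U)
  (U=0,V=0): P(V|U) = (1/8)/(1/4) = 1/2;  -(1/8)·log₂(1/2) = 0.1250
  (U=0,V=1): P(V|U) = (1/8)/(1/4) = 1/2;  -(1/8)·log₂(1/2) = 0.1250
  (U=1,V=0): P(V|U) = (5/16)/(5/8) = 1/2;  -(5/16)·log₂(1/2) = 0.3125
  (U=1,V=1): P(V|U) = (5/16)/(5/8) = 1/2;  -(5/16)·log₂(1/2) = 0.3125
  (U=2,V=0): P(V|U) = (1/16)/(1/8) = 1/2;  -(1/16)·log₂(1/2) = 0.0625
  (U=2,V=1): P(V|U) = (1/16)/(1/8) = 1/2;  -(1/16)·log₂(1/2) = 0.0625
H(V|U) = 0.1250 + 0.1250 + 0.3125 + 0.3125 + 0.0625 + 0.0625
  = 1.0000 bits
H(U) + H(V|U) = 1.2988 + 1.0000 = 2.2988 bits

Decomposition 2: H(V) + H(U|V)
H(V) = -[(1/2)·log₂(1/2) + (1/2)·log₂(1/2)]
  = 0.5000 + 0.5000
  = 1.0000 bits
H(U|V) = -Σ P(U,V)·log₂ P(U|V), where P(U|V) = P(U,V) / P(V)
  (U=0,V=0): P(U|V) = (1/8)/(1/2) = 1/4;  -(1/8)·log₂(1/4) = 0.2500
  (U=0,V=1): P(U|V) = (1/8)/(1/2) = 1/4;  -(1/8)·log₂(1/4) = 0.2500
  (U=1,V=0): P(U|V) = (5/16)/(1/2) = 5/8;  -(5/16)·log₂(5/8) = 0.2119
  (U=1,V=1): P(U|V) = (5/16)/(1/2) = 5/8;  -(5/16)·log₂(5/8) = 0.2119
  (U=2,V=0): P(U|V) = (1/16)/(1/2) = 1/8;  -(1/16)·log₂(1/8) = 0.1875
  (U=2,V=1): P(U|V) = (1/16)/(1/2) = 1/8;  -(1/16)·log₂(1/8) = 0.1875
H(U|V) = 0.2500 + 0.2500 + 0.2119 + 0.2119 + 0.1875 + 0.1875
  = 1.2988 bits
H(V) + H(U|V) = 1.0000 + 1.2988 = 2.2988 bits

Direct computation of the joint entropy:
H(U,V) = -[(1/8)·log₂(1/8) + (1/8)·log₂(1/8) + (5/16)·log₂(5/16) + (5/16)·log₂(5/16) + (1/16)·log₂(1/16) + (1/16)·log₂(1/16)]
  = 0.3750 + 0.3750 + 0.5244 + 0.5244 + 0.2500 + 0.2500
  = 2.2988 bits

All three agree: H(U,V) = 2.2988 bits ✓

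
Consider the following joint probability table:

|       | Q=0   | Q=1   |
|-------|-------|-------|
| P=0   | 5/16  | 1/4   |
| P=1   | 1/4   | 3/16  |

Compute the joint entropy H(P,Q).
H(P,Q) = -Σ P(P,Q) log₂ P(P,Q), summed over the non-zero cells:
H(P,Q) = -[(5/16)·log₂(5/16) + (1/4)·log₂(1/4) + (1/4)·log₂(1/4) + (3/16)·log₂(3/16)]
  = 0.5244 + 0.5000 + 0.5000 + 0.4528
  = 1.9772 bits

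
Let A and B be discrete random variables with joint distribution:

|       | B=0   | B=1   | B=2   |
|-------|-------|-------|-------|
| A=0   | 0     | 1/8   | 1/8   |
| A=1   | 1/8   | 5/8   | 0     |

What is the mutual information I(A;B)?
Marginal P(A) (row sums):
  P(A=0) = 0 + 1/8 + 1/8 = 1/4
  P(A=1) = 1/8 + 5/8 + 0 = 3/4
Marginal P(B) (column sums):
  P(B=0) = 0 + 1/8 = 1/8
  P(B=1) = 1/8 + 5/8 = 3/4
  P(B=2) = 1/8 + 0 = 1/8

H(A) = -[(1/4)·log₂(1/4) + (3/4)·log₂(3/4)]
  = 0.5000 + 0.3113
  = 0.8113 bits
H(B) = -[(1/8)·log₂(1/8) + (3/4)·log₂(3/4) + (1/8)·log₂(1/8)]
  = 0.3750 + 0.3113 + 0.3750
  = 1.0613 bits
H(A,B) = -[(1/8)·log₂(1/8) + (1/8)·log₂(1/8) + (1/8)·log₂(1/8) + (5/8)·log₂(5/8)]
  = 0.3750 + 0.3750 + 0.3750 + 0.4238
  = 1.5488 bits

I(A;B) = H(A) + H(B) - H(A,B)
  = 0.8113 + 1.0613 - 1.5488
  = 0.3238 bits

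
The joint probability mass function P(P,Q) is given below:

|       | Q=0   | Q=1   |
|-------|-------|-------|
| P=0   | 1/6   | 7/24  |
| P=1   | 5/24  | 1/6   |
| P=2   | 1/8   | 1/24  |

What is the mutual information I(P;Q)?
Marginal P(P) (row sums):
  P(P=0) = 1/6 + 7/24 = 11/24
  P(P=1) = 5/24 + 1/6 = 3/8
  P(P=2) = 1/8 + 1/24 = 1/6
Marginal P(Q) (column sums):
  P(Q=0) = 1/6 + 5/24 + 1/8 = 1/2
  P(Q=1) = 7/24 + 1/6 + 1/24 = 1/2

H(P) = -[(11/24)·log₂(11/24) + (3/8)·log₂(3/8) + (1/6)·log₂(1/6)]
  = 0.5159 + 0.5306 + 0.4308
  = 1.4773 bits
H(Q) = -[(1/2)·log₂(1/2) + (1/2)·log₂(1/2)]
  = 0.5000 + 0.5000
  = 1.0000 bits
H(P,Q) = -[(1/6)·log₂(1/6) + (7/24)·log₂(7/24) + (5/24)·log₂(5/24) + (1/6)·log₂(1/6) + (1/8)·log₂(1/8) + (1/24)·log₂(1/24)]
  = 0.4308 + 0.5185 + 0.4715 + 0.4308 + 0.3750 + 0.1910
  = 2.4176 bits

I(P;Q) = H(P) + H(Q) - H(P,Q)
  = 1.4773 + 1.0000 - 2.4176
  = 0.0597 bits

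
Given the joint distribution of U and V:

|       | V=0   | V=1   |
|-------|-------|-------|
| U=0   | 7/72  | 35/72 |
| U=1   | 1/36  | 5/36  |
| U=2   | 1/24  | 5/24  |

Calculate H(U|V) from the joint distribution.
Marginal P(V) (column sums):
  P(V=0) = 7/72 + 1/36 + 1/24 = 1/6
  P(V=1) = 35/72 + 5/36 + 5/24 = 5/6

H(U|V) = -Σ P(U,V)·log₂ P(U|V), where P(U|V) = P(U,V) / P(V)
  (U=0,V=0): P(U|V) = (7/72)/(1/6) = 7/12;  -(7/72)·log₂(7/12) = 0.0756
  (U=0,V=1): P(U|V) = (35/72)/(5/6) = 7/12;  -(35/72)·log₂(7/12) = 0.3780
  (U=1,V=0): P(U|V) = (1/36)/(1/6) = 1/6;  -(1/36)·log₂(1/6) = 0.0718
  (U=1,V=1): P(U|V) = (5/36)/(5/6) = 1/6;  -(5/36)·log₂(1/6) = 0.3590
  (U=2,V=0): P(U|V) = (1/24)/(1/6) = 1/4;  -(1/24)·log₂(1/4) = 0.0833
  (U=2,V=1): P(U|V) = (5/24)/(5/6) = 1/4;  -(5/24)·log₂(1/4) = 0.4167
H(U|V) = 0.0756 + 0.3780 + 0.0718 + 0.3590 + 0.0833 + 0.4167
  = 1.3844 bits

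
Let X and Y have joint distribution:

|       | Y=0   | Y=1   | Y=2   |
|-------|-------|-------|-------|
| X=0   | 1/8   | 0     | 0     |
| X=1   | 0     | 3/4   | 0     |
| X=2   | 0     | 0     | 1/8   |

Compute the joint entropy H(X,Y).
H(X,Y) = -Σ P(X,Y) log₂ P(X,Y), summed over the non-zero cells:
H(X,Y) = -[(1/8)·log₂(1/8) + (3/4)·log₂(3/4) + (1/8)·log₂(1/8)]
  = 0.3750 + 0.3113 + 0.3750
  = 1.0613 bits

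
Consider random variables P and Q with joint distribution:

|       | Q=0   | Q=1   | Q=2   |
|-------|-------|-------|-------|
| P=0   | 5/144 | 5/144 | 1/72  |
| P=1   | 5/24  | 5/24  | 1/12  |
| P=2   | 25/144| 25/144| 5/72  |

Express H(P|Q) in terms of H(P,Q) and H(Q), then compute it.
H(P|Q) = H(P,Q) - H(Q)

Marginal P(Q) (column sums):
  P(Q=0) = 5/144 + 5/24 + 25/144 = 5/12
  P(Q=1) = 5/144 + 5/24 + 25/144 = 5/12
  P(Q=2) = 1/72 + 1/12 + 5/72 = 1/6

H(P,Q) = -[(5/144)·log₂(5/144) + (5/144)·log₂(5/144) + (1/72)·log₂(1/72) + (5/24)·log₂(5/24) + (5/24)·log₂(5/24) + (1/12)·log₂(1/12) + (25/144)·log₂(25/144) + (25/144)·log₂(25/144) + (5/72)·log₂(5/72)]
  = 0.1683 + 0.1683 + 0.0857 + 0.4715 + 0.4715 + 0.2987 + 0.4386 + 0.4386 + 0.2672
  = 2.8084 bits
H(Q) = -[(5/12)·log₂(5/12) + (5/12)·log₂(5/12) + (1/6)·log₂(1/6)]
  = 0.5263 + 0.5263 + 0.4308
  = 1.4834 bits

H(P|Q) = 2.8084 - 1.4834 = 1.3250 bits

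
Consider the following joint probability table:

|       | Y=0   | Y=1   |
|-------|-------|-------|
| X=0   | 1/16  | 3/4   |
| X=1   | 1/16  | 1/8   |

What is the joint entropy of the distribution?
H(X,Y) = -Σ P(X,Y) log₂ P(X,Y), summed over the non-zero cells:
H(X,Y) = -[(1/16)·log₂(1/16) + (3/4)·log₂(3/4) + (1/16)·log₂(1/16) + (1/8)·log₂(1/8)]
  = 0.2500 + 0.3113 + 0.2500 + 0.3750
  = 1.1863 bits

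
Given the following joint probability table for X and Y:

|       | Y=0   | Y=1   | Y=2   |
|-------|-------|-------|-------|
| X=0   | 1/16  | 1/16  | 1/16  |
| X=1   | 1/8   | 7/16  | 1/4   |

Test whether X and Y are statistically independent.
Marginal P(X) (row sums):
  P(X=0) = 1/16 + 1/16 + 1/16 = 3/16
  P(X=1) = 1/8 + 7/16 + 1/4 = 13/16
Marginal P(Y) (column sums):
  P(Y=0) = 1/16 + 1/8 = 3/16
  P(Y=1) = 1/16 + 7/16 = 1/2
  P(Y=2) = 1/16 + 1/4 = 5/16

X and Y are independent iff P(X=i,Y=j) = P(X=i)·P(Y=j) for every cell.
  P(X=0)·P(Y=0) = 3/16 × 3/16 = 9/256, but P(X=0,Y=0) = 1/16 ✗

No, X and Y are not independent. Quantitatively, I(X;Y) > 0:

H(X) = -[(3/16)·log₂(3/16) + (13/16)·log₂(13/16)]
  = 0.4528 + 0.2434
  = 0.6962 bits
H(Y) = -[(3/16)·log₂(3/16) + (1/2)·log₂(1/2) + (5/16)·log₂(5/16)]
  = 0.4528 + 0.5000 + 0.5244
  = 1.4772 bits
H(X,Y) = -[(1/16)·log₂(1/16) + (1/16)·log₂(1/16) + (1/16)·log₂(1/16) + (1/8)·log₂(1/8) + (7/16)·log₂(7/16) + (1/4)·log₂(1/4)]
  = 0.2500 + 0.2500 + 0.2500 + 0.3750 + 0.5218 + 0.5000
  = 2.1468 bits
I(X;Y) = H(X) + H(Y) - H(X,Y) = 0.6962 + 1.4772 - 2.1468 = 0.0266 bits > 0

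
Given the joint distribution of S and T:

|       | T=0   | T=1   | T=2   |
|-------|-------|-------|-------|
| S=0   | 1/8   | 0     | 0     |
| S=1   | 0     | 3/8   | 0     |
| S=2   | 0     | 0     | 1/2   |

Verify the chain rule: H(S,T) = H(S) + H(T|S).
Left side:
H(S,T) = -[(1/8)·log₂(1/8) + (3/8)·log₂(3/8) + (1/2)·log₂(1/2)]
  = 0.3750 + 0.5306 + 0.5000
  = 1.4056 bits

Right side:
Marginal P(S) (row sums):
  P(S=0) = 1/8 + 0 + 0 = 1/8
  P(S=1) = 0 + 3/8 + 0 = 3/8
  P(S=2) = 0 + 0 + 1/2 = 1/2
H(S) = -[(1/8)·log₂(1/8) + (3/8)·log₂(3/8) + (1/2)·log₂(1/2)]
  = 0.3750 + 0.5306 + 0.5000
  = 1.4056 bits
H(T|S) = -Σ P(S,T)·log₂ P(T|S), where P(T|S) = P(S,T) / P(S)
  (cells with P(S,T) = 0 contribute 0)
  (S=0,T=0): P(T|S) = (1/8)/(1/8) = 1;  -(1/8)·log₂(1) = 0.0000
  (S=1,T=1): P(T|S) = (3/8)/(3/8) = 1;  -(3/8)·log₂(1) = 0.0000
  (S=2,T=2): P(T|S) = (1/2)/(1/2) = 1;  -(1/2)·log₂(1) = 0.0000
H(T|S) = 0.0000 + 0.0000 + 0.0000
  = 0.0000 bits
H(S) + H(T|S) = 1.4056 + 0.0000 = 1.4056 bits

Both sides equal 1.4056 bits, so the chain rule holds ✓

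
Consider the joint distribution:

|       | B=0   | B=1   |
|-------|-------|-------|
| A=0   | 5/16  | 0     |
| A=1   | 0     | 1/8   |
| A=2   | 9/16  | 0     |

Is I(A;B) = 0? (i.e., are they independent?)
Marginal P(A) (row sums):
  P(A=0) = 5/16 + 0 = 5/16
  P(A=1) = 0 + 1/8 = 1/8
  P(A=2) = 9/16 + 0 = 9/16
Marginal P(B) (column sums):
  P(B=0) = 5/16 + 0 + 9/16 = 7/8
  P(B=1) = 0 + 1/8 + 0 = 1/8

A and B are independent iff P(A=i,B=j) = P(A=i)·P(B=j) for every cell.
  P(A=0)·P(B=0) = 5/16 × 7/8 = 35/128, but P(A=0,B=0) = 5/16 ✗

No, A and B are not independent. Quantitatively, I(A;B) > 0:

H(A) = -[(5/16)·log₂(5/16) + (1/8)·log₂(1/8) + (9/16)·log₂(9/16)]
  = 0.5244 + 0.3750 + 0.4669
  = 1.3663 bits
H(B) = -[(7/8)·log₂(7/8) + (1/8)·log₂(1/8)]
  = 0.1686 + 0.3750
  = 0.5436 bits
H(A,B) = -[(5/16)·log₂(5/16) + (1/8)·log₂(1/8) + (9/16)·log₂(9/16)]
  = 0.5244 + 0.3750 + 0.4669
  = 1.3663 bits
I(A;B) = H(A) + H(B) - H(A,B) = 1.3663 + 0.5436 - 1.3663 = 0.5436 bits > 0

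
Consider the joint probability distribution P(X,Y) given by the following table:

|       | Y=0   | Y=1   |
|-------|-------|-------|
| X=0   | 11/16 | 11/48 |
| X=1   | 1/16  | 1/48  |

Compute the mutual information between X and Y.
Marginal P(X) (row sums):
  P(X=0) = 11/16 + 11/48 = 11/12
  P(X=1) = 1/16 + 1/48 = 1/12
Marginal P(Y) (column sums):
  P(Y=0) = 11/16 + 1/16 = 3/4
  P(Y=1) = 11/48 + 1/48 = 1/4

H(X) = -[(11/12)·log₂(11/12) + (1/12)·log₂(1/12)]
  = 0.1151 + 0.2987
  = 0.4138 bits
H(Y) = -[(3/4)·log₂(3/4) + (1/4)·log₂(1/4)]
  = 0.3113 + 0.5000
  = 0.8113 bits
H(X,Y) = -[(11/16)·log₂(11/16) + (11/48)·log₂(11/48) + (1/16)·log₂(1/16) + (1/48)·log₂(1/48)]
  = 0.3716 + 0.4871 + 0.2500 + 0.1164
  = 1.2251 bits

I(X;Y) = H(X) + H(Y) - H(X,Y)
  = 0.4138 + 0.8113 - 1.2251
  = 0.0000 bits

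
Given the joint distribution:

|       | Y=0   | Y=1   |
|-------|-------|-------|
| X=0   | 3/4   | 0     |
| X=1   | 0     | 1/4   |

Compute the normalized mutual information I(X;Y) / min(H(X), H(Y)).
Marginal P(X) (row sums):
  P(X=0) = 3/4 + 0 = 3/4
  P(X=1) = 0 + 1/4 = 1/4
Marginal P(Y) (column sums):
  P(Y=0) = 3/4 + 0 = 3/4
  P(Y=1) = 0 + 1/4 = 1/4

H(X) = -[(3/4)·log₂(3/4) + (1/4)·log₂(1/4)]
  = 0.3113 + 0.5000
  = 0.8113 bits
H(Y) = -[(3/4)·log₂(3/4) + (1/4)·log₂(1/4)]
  = 0.3113 + 0.5000
  = 0.8113 bits
H(X,Y) = -[(3/4)·log₂(3/4) + (1/4)·log₂(1/4)]
  = 0.3113 + 0.5000
  = 0.8113 bits

I(X;Y) = H(X) + H(Y) - H(X,Y)
  = 0.8113 + 0.8113 - 0.8113
  = 0.8113 bits

min(H(X), H(Y)) = min(0.8113, 0.8113) = 0.8113 bits
Normalized MI = 0.8113 / 0.8113 = 1.0000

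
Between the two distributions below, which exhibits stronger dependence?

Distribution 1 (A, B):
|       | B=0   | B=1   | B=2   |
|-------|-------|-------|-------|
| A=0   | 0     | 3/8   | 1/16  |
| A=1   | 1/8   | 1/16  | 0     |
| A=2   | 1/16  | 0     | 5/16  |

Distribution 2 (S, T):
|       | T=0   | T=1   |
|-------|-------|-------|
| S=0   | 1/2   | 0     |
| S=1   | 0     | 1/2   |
Distribution 1 (A, B):
Marginal P(A) (row sums):
  P(A=0) = 0 + 3/8 + 1/16 = 7/16
  P(A=1) = 1/8 + 1/16 + 0 = 3/16
  P(A=2) = 1/16 + 0 + 5/16 = 3/8
Marginal P(B) (column sums):
  P(B=0) = 0 + 1/8 + 1/16 = 3/16
  P(B=1) = 3/8 + 1/16 + 0 = 7/16
  P(B=2) = 1/16 + 0 + 5/16 = 3/8

H(A) = -[(7/16)·log₂(7/16) + (3/16)·log₂(3/16) + (3/8)·log₂(3/8)]
  = 0.5218 + 0.4528 + 0.5306
  = 1.5052 bits
H(B) = -[(3/16)·log₂(3/16) + (7/16)·log₂(7/16) + (3/8)·log₂(3/8)]
  = 0.4528 + 0.5218 + 0.5306
  = 1.5052 bits
H(A,B) = -[(3/8)·log₂(3/8) + (1/16)·log₂(1/16) + (1/8)·log₂(1/8) + (1/16)·log₂(1/16) + (1/16)·log₂(1/16) + (5/16)·log₂(5/16)]
  = 0.5306 + 0.2500 + 0.3750 + 0.2500 + 0.2500 + 0.5244
  = 2.1800 bits

I(A;B) = H(A) + H(B) - H(A,B)
  = 1.5052 + 1.5052 - 2.1800
  = 0.8304 bits

Distribution 2 (S, T):
Marginal P(S) (row sums):
  P(S=0) = 1/2 + 0 = 1/2
  P(S=1) = 0 + 1/2 = 1/2
Marginal P(T) (column sums):
  P(T=0) = 1/2 + 0 = 1/2
  P(T=1) = 0 + 1/2 = 1/2

H(S) = -[(1/2)·log₂(1/2) + (1/2)·log₂(1/2)]
  = 0.5000 + 0.5000
  = 1.0000 bits
H(T) = -[(1/2)·log₂(1/2) + (1/2)·log₂(1/2)]
  = 0.5000 + 0.5000
  = 1.0000 bits
H(S,T) = -[(1/2)·log₂(1/2) + (1/2)·log₂(1/2)]
  = 0.5000 + 0.5000
  = 1.0000 bits

I(S;T) = H(S) + H(T) - H(S,T)
  = 1.0000 + 1.0000 - 1.0000
  = 1.0000 bits

I(S;T) = 1.0000 bits > I(A;B) = 0.8304 bits, so (S, T) has the higher mutual information (stronger dependence).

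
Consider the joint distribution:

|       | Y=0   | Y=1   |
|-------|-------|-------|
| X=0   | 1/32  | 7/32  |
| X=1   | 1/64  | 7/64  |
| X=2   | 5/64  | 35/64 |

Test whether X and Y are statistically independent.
Marginal P(X) (row sums):
  P(X=0) = 1/32 + 7/32 = 1/4
  P(X=1) = 1/64 + 7/64 = 1/8
  P(X=2) = 5/64 + 35/64 = 5/8
Marginal P(Y) (column sums):
  P(Y=0) = 1/32 + 1/64 + 5/64 = 1/8
  P(Y=1) = 7/32 + 7/64 + 35/64 = 7/8

X and Y are independent iff P(X=i,Y=j) = P(X=i)·P(Y=j) for every cell.
  P(X=0)·P(Y=0) = 1/4 × 1/8 = 1/32 = P(X=0,Y=0) ✓
  P(X=0)·P(Y=1) = 1/4 × 7/8 = 7/32 = P(X=0,Y=1) ✓
  P(X=1)·P(Y=0) = 1/8 × 1/8 = 1/64 = P(X=1,Y=0) ✓
  P(X=1)·P(Y=1) = 1/8 × 7/8 = 7/64 = P(X=1,Y=1) ✓
  P(X=2)·P(Y=0) = 5/8 × 1/8 = 5/64 = P(X=2,Y=0) ✓
  P(X=2)·P(Y=1) = 5/8 × 7/8 = 35/64 = P(X=2,Y=1) ✓

Yes, X and Y are independent: every cell factors, so I(X;Y) = 0 bits.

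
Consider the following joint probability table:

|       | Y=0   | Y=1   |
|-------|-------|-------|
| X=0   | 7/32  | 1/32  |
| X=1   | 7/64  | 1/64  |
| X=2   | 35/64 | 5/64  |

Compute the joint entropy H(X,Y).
H(X,Y) = -Σ P(X,Y) log₂ P(X,Y), summed over the non-zero cells:
H(X,Y) = -[(7/32)·log₂(7/32) + (1/32)·log₂(1/32) + (7/64)·log₂(7/64) + (1/64)·log₂(1/64) + (35/64)·log₂(35/64) + (5/64)·log₂(5/64)]
  = 0.4796 + 0.1563 + 0.3492 + 0.0938 + 0.4762 + 0.2873
  = 1.8424 bits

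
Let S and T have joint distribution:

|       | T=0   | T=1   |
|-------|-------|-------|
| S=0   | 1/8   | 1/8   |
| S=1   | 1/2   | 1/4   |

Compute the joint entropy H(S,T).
H(S,T) = -Σ P(S,T) log₂ P(S,T), summed over the non-zero cells:
H(S,T) = -[(1/8)·log₂(1/8) + (1/8)·log₂(1/8) + (1/2)·log₂(1/2) + (1/4)·log₂(1/4)]
  = 0.3750 + 0.3750 + 0.5000 + 0.5000
  = 1.7500 bits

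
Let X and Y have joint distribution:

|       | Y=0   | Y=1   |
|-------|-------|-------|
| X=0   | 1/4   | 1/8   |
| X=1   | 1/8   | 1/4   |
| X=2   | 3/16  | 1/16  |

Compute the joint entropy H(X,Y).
H(X,Y) = -Σ P(X,Y) log₂ P(X,Y), summed over the non-zero cells:
H(X,Y) = -[(1/4)·log₂(1/4) + (1/8)·log₂(1/8) + (1/8)·log₂(1/8) + (1/4)·log₂(1/4) + (3/16)·log₂(3/16) + (1/16)·log₂(1/16)]
  = 0.5000 + 0.3750 + 0.3750 + 0.5000 + 0.4528 + 0.2500
  = 2.4528 bits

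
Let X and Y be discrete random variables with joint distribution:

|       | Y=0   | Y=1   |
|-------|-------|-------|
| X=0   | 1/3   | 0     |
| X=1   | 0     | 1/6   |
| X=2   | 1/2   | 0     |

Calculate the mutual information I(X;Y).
Marginal P(X) (row sums):
  P(X=0) = 1/3 + 0 = 1/3
  P(X=1) = 0 + 1/6 = 1/6
  P(X=2) = 1/2 + 0 = 1/2
Marginal P(Y) (column sums):
  P(Y=0) = 1/3 + 0 + 1/2 = 5/6
  P(Y=1) = 0 + 1/6 + 0 = 1/6

H(X) = -[(1/3)·log₂(1/3) + (1/6)·log₂(1/6) + (1/2)·log₂(1/2)]
  = 0.5283 + 0.4308 + 0.5000
  = 1.4591 bits
H(Y) = -[(5/6)·log₂(5/6) + (1/6)·log₂(1/6)]
  = 0.2192 + 0.4308
  = 0.6500 bits
H(X,Y) = -[(1/3)·log₂(1/3) + (1/6)·log₂(1/6) + (1/2)·log₂(1/2)]
  = 0.5283 + 0.4308 + 0.5000
  = 1.4591 bits

I(X;Y) = H(X) + H(Y) - H(X,Y)
  = 1.4591 + 0.6500 - 1.4591
  = 0.6500 bits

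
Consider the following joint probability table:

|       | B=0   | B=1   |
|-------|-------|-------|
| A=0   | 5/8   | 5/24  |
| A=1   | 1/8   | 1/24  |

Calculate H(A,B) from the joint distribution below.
H(A,B) = -Σ P(A,B) log₂ P(A,B), summed over the non-zero cells:
H(A,B) = -[(5/8)·log₂(5/8) + (5/24)·log₂(5/24) + (1/8)·log₂(1/8) + (1/24)·log₂(1/24)]
  = 0.4238 + 0.4715 + 0.3750 + 0.1910
  = 1.4613 bits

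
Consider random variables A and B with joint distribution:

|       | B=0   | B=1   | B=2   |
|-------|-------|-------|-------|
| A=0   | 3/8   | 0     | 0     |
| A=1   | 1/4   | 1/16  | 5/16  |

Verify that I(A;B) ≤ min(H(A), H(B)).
Marginal P(A) (row sums):
  P(A=0) = 3/8 + 0 + 0 = 3/8
  P(A=1) = 1/4 + 1/16 + 5/16 = 5/8
Marginal P(B) (column sums):
  P(B=0) = 3/8 + 1/4 = 5/8
  P(B=1) = 0 + 1/16 = 1/16
  P(B=2) = 0 + 5/16 = 5/16

H(A) = -[(3/8)·log₂(3/8) + (5/8)·log₂(5/8)]
  = 0.5306 + 0.4238
  = 0.9544 bits
H(B) = -[(5/8)·log₂(5/8) + (1/16)·log₂(1/16) + (5/16)·log₂(5/16)]
  = 0.4238 + 0.2500 + 0.5244
  = 1.1982 bits
H(A,B) = -[(3/8)·log₂(3/8) + (1/4)·log₂(1/4) + (1/16)·log₂(1/16) + (5/16)·log₂(5/16)]
  = 0.5306 + 0.5000 + 0.2500 + 0.5244
  = 1.8050 bits

I(A;B) = H(A) + H(B) - H(A,B)
  = 0.9544 + 1.1982 - 1.8050
  = 0.3476 bits

min(H(A), H(B)) = min(0.9544, 1.1982) = 0.9544 bits
Since 0.3476 ≤ 0.9544, the bound is satisfied ✓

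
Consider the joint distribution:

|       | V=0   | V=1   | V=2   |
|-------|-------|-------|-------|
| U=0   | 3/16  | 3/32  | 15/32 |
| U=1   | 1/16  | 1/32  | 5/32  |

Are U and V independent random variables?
Marginal P(U) (row sums):
  P(U=0) = 3/16 + 3/32 + 15/32 = 3/4
  P(U=1) = 1/16 + 1/32 + 5/32 = 1/4
Marginal P(V) (column sums):
  P(V=0) = 3/16 + 1/16 = 1/4
  P(V=1) = 3/32 + 1/32 = 1/8
  P(V=2) = 15/32 + 5/32 = 5/8

U and V are independent iff P(U=i,V=j) = P(U=i)·P(V=j) for every cell.
  P(U=0)·P(V=0) = 3/4 × 1/4 = 3/16 = P(U=0,V=0) ✓
  P(U=0)·P(V=1) = 3/4 × 1/8 = 3/32 = P(U=0,V=1) ✓
  P(U=0)·P(V=2) = 3/4 × 5/8 = 15/32 = P(U=0,V=2) ✓
  P(U=1)·P(V=0) = 1/4 × 1/4 = 1/16 = P(U=1,V=0) ✓
  P(U=1)·P(V=1) = 1/4 × 1/8 = 1/32 = P(U=1,V=1) ✓
  P(U=1)·P(V=2) = 1/4 × 5/8 = 5/32 = P(U=1,V=2) ✓

Yes, U and V are independent: every cell factors, so I(U;V) = 0 bits.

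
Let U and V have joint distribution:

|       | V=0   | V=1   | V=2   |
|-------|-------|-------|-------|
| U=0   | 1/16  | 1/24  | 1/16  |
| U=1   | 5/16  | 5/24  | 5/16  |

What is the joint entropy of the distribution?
H(U,V) = -Σ P(U,V) log₂ P(U,V), summed over the non-zero cells:
H(U,V) = -[(1/16)·log₂(1/16) + (1/24)·log₂(1/24) + (1/16)·log₂(1/16) + (5/16)·log₂(5/16) + (5/24)·log₂(5/24) + (5/16)·log₂(5/16)]
  = 0.2500 + 0.1910 + 0.2500 + 0.5244 + 0.4715 + 0.5244
  = 2.2113 bits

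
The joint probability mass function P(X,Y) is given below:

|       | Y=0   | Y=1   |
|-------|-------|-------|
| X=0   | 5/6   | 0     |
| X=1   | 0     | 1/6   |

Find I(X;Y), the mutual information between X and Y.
Marginal P(X) (row sums):
  P(X=0) = 5/6 + 0 = 5/6
  P(X=1) = 0 + 1/6 = 1/6
Marginal P(Y) (column sums):
  P(Y=0) = 5/6 + 0 = 5/6
  P(Y=1) = 0 + 1/6 = 1/6

H(X) = -[(5/6)·log₂(5/6) + (1/6)·log₂(1/6)]
  = 0.2192 + 0.4308
  = 0.6500 bits
H(Y) = -[(5/6)·log₂(5/6) + (1/6)·log₂(1/6)]
  = 0.2192 + 0.4308
  = 0.6500 bits
H(X,Y) = -[(5/6)·log₂(5/6) + (1/6)·log₂(1/6)]
  = 0.2192 + 0.4308
  = 0.6500 bits

I(X;Y) = H(X) + H(Y) - H(X,Y)
  = 0.6500 + 0.6500 - 0.6500
  = 0.6500 bits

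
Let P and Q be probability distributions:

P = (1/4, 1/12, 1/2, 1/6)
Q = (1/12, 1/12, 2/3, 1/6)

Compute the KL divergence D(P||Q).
D(P||Q) = Σ P(i) log₂(P(i)/Q(i))
  i=0: (1/4) × log₂((1/4)/(1/12)) = (1/4) × log₂(3) = 0.3962
  i=1: (1/12) × log₂((1/12)/(1/12)) = (1/12) × log₂(1) = 0.0000
  i=2: (1/2) × log₂((1/2)/(2/3)) = (1/2) × log₂(3/4) = -0.2075
  i=3: (1/6) × log₂((1/6)/(1/6)) = (1/6) × log₂(1) = 0.0000
D(P||Q) = 0.3962 + 0.0000 - 0.2075 + 0.0000
  = 0.1887 bits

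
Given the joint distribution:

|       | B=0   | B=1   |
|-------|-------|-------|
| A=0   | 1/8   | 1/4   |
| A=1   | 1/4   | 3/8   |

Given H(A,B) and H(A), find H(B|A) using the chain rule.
From the chain rule: H(A,B) = H(A) + H(B|A)
Therefore: H(B|A) = H(A,B) - H(A)

H(A,B) = -[(1/8)·log₂(1/8) + (1/4)·log₂(1/4) + (1/4)·log₂(1/4) + (3/8)·log₂(3/8)]
  = 0.3750 + 0.5000 + 0.5000 + 0.5306
  = 1.9056 bits
Marginal P(A) (row sums):
  P(A=0) = 1/8 + 1/4 = 3/8
  P(A=1) = 1/4 + 3/8 = 5/8
H(A) = -[(3/8)·log₂(3/8) + (5/8)·log₂(5/8)]
  = 0.5306 + 0.4238
  = 0.9544 bits

H(B|A) = 1.9056 - 0.9544 = 0.9512 bits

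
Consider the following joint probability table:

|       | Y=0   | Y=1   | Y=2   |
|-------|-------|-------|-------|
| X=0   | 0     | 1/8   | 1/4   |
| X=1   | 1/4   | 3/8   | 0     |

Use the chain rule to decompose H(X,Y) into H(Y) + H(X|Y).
By the chain rule: H(X,Y) = H(Y) + H(X|Y)

Marginal P(Y) (column sums):
  P(Y=0) = 0 + 1/4 = 1/4
  P(Y=1) = 1/8 + 3/8 = 1/2
  P(Y=2) = 1/4 + 0 = 1/4
H(Y) = -[(1/4)·log₂(1/4) + (1/2)·log₂(1/2) + (1/4)·log₂(1/4)]
  = 0.5000 + 0.5000 + 0.5000
  = 1.5000 bits
H(X|Y) = -Σ P(X,Y)·log₂ P(X|Y), where P(X|Y) = P(X,Y) / P(Y)
  (cells with P(X,Y) = 0 contribute 0)
  (X=0,Y=1): P(X|Y) = (1/8)/(1/2) = 1/4;  -(1/8)·log₂(1/4) = 0.2500
  (X=0,Y=2): P(X|Y) = (1/4)/(1/4) = 1;  -(1/4)·log₂(1) = 0.0000
  (X=1,Y=0): P(X|Y) = (1/4)/(1/4) = 1;  -(1/4)·log₂(1) = 0.0000
  (X=1,Y=1): P(X|Y) = (3/8)/(1/2) = 3/4;  -(3/8)·log₂(3/4) = 0.1556
H(X|Y) = 0.2500 + 0.0000 + 0.0000 + 0.1556
  = 0.4056 bits

H(X,Y) = H(Y) + H(X|Y) = 1.5000 + 0.4056 = 1.9056 bits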